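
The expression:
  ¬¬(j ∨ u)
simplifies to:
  j ∨ u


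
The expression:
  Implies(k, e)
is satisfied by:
  {e: True, k: False}
  {k: False, e: False}
  {k: True, e: True}


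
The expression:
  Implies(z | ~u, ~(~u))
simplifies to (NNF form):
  u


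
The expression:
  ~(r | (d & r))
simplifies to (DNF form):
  ~r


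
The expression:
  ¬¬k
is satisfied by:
  {k: True}


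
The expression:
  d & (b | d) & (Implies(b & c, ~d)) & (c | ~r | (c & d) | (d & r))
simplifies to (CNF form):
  d & (~b | ~c)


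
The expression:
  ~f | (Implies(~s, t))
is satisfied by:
  {t: True, s: True, f: False}
  {t: True, s: False, f: False}
  {s: True, t: False, f: False}
  {t: False, s: False, f: False}
  {f: True, t: True, s: True}
  {f: True, t: True, s: False}
  {f: True, s: True, t: False}


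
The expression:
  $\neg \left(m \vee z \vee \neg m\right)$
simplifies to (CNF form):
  $\text{False}$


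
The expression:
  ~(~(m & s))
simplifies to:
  m & s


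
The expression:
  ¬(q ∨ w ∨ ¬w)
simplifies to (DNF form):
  False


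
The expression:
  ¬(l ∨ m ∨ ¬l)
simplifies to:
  False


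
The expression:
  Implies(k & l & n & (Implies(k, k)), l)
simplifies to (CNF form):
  True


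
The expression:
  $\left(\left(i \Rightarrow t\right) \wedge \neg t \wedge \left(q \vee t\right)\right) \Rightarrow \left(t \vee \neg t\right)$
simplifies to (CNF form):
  $\text{True}$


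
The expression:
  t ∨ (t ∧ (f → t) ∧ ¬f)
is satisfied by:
  {t: True}


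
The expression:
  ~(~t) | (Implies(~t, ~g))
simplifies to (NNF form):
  t | ~g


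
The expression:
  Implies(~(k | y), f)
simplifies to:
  f | k | y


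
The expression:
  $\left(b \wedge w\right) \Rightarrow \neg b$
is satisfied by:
  {w: False, b: False}
  {b: True, w: False}
  {w: True, b: False}


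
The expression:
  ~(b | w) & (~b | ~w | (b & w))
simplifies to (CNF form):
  ~b & ~w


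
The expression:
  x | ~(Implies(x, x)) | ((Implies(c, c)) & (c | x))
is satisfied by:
  {x: True, c: True}
  {x: True, c: False}
  {c: True, x: False}


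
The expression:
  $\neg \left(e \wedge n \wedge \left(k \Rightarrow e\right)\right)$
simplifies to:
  $\neg e \vee \neg n$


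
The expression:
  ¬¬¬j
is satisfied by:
  {j: False}


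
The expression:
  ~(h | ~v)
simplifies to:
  v & ~h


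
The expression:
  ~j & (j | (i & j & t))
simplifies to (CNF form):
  False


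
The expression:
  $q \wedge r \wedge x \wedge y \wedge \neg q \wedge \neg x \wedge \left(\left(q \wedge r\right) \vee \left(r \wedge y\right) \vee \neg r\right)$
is never true.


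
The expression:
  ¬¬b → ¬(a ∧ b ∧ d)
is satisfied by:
  {d: False, a: False, b: False}
  {b: True, d: False, a: False}
  {a: True, d: False, b: False}
  {b: True, a: True, d: False}
  {d: True, b: False, a: False}
  {b: True, d: True, a: False}
  {a: True, d: True, b: False}


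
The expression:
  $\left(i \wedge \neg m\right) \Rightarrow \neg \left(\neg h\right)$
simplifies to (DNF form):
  $h \vee m \vee \neg i$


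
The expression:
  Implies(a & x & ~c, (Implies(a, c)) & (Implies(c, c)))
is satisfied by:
  {c: True, x: False, a: False}
  {x: False, a: False, c: False}
  {a: True, c: True, x: False}
  {a: True, x: False, c: False}
  {c: True, x: True, a: False}
  {x: True, c: False, a: False}
  {a: True, x: True, c: True}


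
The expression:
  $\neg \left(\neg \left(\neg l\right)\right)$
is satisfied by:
  {l: False}


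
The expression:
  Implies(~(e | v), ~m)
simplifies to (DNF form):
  e | v | ~m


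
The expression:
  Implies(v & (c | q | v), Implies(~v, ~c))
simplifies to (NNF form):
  True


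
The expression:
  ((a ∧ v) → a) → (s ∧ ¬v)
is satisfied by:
  {s: True, v: False}


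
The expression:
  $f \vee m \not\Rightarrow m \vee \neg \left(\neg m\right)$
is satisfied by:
  {m: True, f: True}
  {m: True, f: False}
  {f: True, m: False}


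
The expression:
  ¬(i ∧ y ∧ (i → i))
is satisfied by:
  {y: False, i: False}
  {i: True, y: False}
  {y: True, i: False}


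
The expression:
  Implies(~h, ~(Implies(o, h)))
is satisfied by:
  {o: True, h: True}
  {o: True, h: False}
  {h: True, o: False}


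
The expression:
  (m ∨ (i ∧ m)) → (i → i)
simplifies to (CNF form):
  True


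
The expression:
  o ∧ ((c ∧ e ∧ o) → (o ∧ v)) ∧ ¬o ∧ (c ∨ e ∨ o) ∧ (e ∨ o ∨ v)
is never true.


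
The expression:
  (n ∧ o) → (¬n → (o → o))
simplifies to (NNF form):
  True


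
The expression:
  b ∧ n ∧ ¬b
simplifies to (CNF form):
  False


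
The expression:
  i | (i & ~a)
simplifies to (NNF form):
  i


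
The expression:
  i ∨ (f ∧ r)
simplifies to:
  i ∨ (f ∧ r)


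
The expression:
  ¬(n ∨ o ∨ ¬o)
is never true.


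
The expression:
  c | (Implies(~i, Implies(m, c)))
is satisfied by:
  {i: True, c: True, m: False}
  {i: True, m: False, c: False}
  {c: True, m: False, i: False}
  {c: False, m: False, i: False}
  {i: True, c: True, m: True}
  {i: True, m: True, c: False}
  {c: True, m: True, i: False}


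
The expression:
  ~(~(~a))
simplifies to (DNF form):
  ~a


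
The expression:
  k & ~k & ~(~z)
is never true.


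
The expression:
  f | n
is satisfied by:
  {n: True, f: True}
  {n: True, f: False}
  {f: True, n: False}


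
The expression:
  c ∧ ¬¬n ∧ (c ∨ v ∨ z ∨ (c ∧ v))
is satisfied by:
  {c: True, n: True}


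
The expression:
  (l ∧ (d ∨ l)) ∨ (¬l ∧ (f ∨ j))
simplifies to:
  f ∨ j ∨ l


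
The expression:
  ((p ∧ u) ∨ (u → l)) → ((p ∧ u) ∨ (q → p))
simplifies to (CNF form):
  (p ∨ u ∨ ¬q) ∧ (p ∨ ¬l ∨ ¬q)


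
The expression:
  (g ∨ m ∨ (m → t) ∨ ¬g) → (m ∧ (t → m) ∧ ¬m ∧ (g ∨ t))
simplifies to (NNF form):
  False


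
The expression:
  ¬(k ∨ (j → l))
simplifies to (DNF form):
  j ∧ ¬k ∧ ¬l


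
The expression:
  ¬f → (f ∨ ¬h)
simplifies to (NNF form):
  f ∨ ¬h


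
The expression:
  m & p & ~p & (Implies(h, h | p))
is never true.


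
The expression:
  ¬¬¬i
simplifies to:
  ¬i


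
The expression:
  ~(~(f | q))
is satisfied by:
  {q: True, f: True}
  {q: True, f: False}
  {f: True, q: False}


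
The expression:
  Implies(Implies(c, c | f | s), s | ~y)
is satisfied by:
  {s: True, y: False}
  {y: False, s: False}
  {y: True, s: True}


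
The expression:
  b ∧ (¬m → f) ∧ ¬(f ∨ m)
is never true.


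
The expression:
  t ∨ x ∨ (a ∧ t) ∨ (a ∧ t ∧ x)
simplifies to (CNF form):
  t ∨ x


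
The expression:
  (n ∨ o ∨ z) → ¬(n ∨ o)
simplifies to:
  ¬n ∧ ¬o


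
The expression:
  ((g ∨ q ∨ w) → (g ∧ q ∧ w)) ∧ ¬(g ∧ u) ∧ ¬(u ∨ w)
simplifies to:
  ¬g ∧ ¬q ∧ ¬u ∧ ¬w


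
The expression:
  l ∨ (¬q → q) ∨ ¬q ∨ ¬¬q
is always true.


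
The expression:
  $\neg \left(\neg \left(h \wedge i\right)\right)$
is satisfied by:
  {h: True, i: True}


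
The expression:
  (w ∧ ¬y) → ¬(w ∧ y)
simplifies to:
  True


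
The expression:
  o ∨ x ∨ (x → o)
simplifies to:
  True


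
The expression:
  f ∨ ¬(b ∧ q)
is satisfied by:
  {f: True, q: False, b: False}
  {f: False, q: False, b: False}
  {b: True, f: True, q: False}
  {b: True, f: False, q: False}
  {q: True, f: True, b: False}
  {q: True, f: False, b: False}
  {q: True, b: True, f: True}


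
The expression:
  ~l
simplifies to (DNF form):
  ~l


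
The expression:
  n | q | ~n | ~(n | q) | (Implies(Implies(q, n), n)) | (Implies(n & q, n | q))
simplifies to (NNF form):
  True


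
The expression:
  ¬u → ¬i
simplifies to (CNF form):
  u ∨ ¬i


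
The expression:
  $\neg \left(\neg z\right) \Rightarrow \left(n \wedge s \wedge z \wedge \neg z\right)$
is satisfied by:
  {z: False}


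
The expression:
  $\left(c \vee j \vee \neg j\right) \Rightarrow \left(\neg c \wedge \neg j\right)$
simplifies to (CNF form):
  $\neg c \wedge \neg j$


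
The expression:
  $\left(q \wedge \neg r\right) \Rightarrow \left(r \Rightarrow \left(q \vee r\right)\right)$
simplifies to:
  $\text{True}$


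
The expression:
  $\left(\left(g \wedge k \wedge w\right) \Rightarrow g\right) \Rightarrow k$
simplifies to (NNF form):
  $k$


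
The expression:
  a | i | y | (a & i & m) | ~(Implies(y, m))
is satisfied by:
  {i: True, a: True, y: True}
  {i: True, a: True, y: False}
  {i: True, y: True, a: False}
  {i: True, y: False, a: False}
  {a: True, y: True, i: False}
  {a: True, y: False, i: False}
  {y: True, a: False, i: False}


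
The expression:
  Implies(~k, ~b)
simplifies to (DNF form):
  k | ~b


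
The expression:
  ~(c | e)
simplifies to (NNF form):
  ~c & ~e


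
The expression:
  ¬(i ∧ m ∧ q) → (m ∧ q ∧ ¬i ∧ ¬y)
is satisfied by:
  {i: True, m: True, q: True, y: False}
  {m: True, q: True, i: False, y: False}
  {i: True, y: True, m: True, q: True}


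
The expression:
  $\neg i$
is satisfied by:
  {i: False}


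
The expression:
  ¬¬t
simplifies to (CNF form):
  t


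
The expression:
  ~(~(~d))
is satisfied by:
  {d: False}


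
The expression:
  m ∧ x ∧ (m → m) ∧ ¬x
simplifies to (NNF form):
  False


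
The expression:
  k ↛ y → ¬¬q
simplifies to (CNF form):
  q ∨ y ∨ ¬k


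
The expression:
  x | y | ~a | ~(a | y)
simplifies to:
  x | y | ~a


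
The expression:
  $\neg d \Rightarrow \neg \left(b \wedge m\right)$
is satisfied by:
  {d: True, m: False, b: False}
  {m: False, b: False, d: False}
  {b: True, d: True, m: False}
  {b: True, m: False, d: False}
  {d: True, m: True, b: False}
  {m: True, d: False, b: False}
  {b: True, m: True, d: True}


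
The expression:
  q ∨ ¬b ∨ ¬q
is always true.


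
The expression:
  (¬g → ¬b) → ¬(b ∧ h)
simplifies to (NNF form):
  ¬b ∨ ¬g ∨ ¬h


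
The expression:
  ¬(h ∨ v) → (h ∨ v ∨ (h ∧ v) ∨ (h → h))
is always true.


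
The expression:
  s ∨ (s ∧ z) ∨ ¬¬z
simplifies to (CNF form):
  s ∨ z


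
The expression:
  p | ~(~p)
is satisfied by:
  {p: True}


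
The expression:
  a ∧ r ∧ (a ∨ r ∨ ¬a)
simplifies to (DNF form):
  a ∧ r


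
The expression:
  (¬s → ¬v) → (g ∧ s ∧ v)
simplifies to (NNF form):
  v ∧ (g ∨ ¬s)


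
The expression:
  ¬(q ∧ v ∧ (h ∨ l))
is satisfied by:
  {l: False, h: False, v: False, q: False}
  {h: True, q: False, l: False, v: False}
  {l: True, q: False, h: False, v: False}
  {h: True, l: True, q: False, v: False}
  {q: True, l: False, h: False, v: False}
  {q: True, h: True, l: False, v: False}
  {q: True, l: True, h: False, v: False}
  {q: True, h: True, l: True, v: False}
  {v: True, q: False, l: False, h: False}
  {v: True, h: True, q: False, l: False}
  {v: True, l: True, q: False, h: False}
  {v: True, h: True, l: True, q: False}
  {v: True, q: True, l: False, h: False}


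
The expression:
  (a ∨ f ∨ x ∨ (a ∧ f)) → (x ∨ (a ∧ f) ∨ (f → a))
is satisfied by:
  {a: True, x: True, f: False}
  {a: True, x: False, f: False}
  {x: True, a: False, f: False}
  {a: False, x: False, f: False}
  {f: True, a: True, x: True}
  {f: True, a: True, x: False}
  {f: True, x: True, a: False}


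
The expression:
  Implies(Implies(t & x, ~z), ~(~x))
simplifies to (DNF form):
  x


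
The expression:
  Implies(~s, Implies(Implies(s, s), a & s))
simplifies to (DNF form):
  s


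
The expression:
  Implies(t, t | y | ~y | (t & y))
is always true.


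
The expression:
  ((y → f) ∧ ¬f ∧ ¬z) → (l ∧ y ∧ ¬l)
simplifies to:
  f ∨ y ∨ z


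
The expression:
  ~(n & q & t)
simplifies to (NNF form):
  ~n | ~q | ~t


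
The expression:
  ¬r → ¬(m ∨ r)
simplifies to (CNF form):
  r ∨ ¬m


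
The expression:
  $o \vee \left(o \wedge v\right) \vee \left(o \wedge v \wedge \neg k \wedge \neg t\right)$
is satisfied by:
  {o: True}


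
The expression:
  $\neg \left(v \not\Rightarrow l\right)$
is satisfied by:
  {l: True, v: False}
  {v: False, l: False}
  {v: True, l: True}


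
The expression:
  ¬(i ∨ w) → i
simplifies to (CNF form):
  i ∨ w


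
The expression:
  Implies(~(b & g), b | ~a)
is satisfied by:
  {b: True, a: False}
  {a: False, b: False}
  {a: True, b: True}


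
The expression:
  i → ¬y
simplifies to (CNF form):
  ¬i ∨ ¬y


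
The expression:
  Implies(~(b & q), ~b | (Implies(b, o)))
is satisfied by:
  {q: True, o: True, b: False}
  {q: True, o: False, b: False}
  {o: True, q: False, b: False}
  {q: False, o: False, b: False}
  {b: True, q: True, o: True}
  {b: True, q: True, o: False}
  {b: True, o: True, q: False}


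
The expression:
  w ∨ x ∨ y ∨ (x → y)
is always true.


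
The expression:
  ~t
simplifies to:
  ~t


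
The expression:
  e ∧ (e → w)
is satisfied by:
  {e: True, w: True}


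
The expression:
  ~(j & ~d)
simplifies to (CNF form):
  d | ~j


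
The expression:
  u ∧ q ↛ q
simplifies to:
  False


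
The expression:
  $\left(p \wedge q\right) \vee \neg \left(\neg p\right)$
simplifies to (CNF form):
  $p$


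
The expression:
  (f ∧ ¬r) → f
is always true.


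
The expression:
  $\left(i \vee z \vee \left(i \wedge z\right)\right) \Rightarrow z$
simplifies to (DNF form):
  $z \vee \neg i$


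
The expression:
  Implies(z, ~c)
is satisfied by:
  {c: False, z: False}
  {z: True, c: False}
  {c: True, z: False}


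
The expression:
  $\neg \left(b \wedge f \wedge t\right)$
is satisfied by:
  {t: False, b: False, f: False}
  {f: True, t: False, b: False}
  {b: True, t: False, f: False}
  {f: True, b: True, t: False}
  {t: True, f: False, b: False}
  {f: True, t: True, b: False}
  {b: True, t: True, f: False}


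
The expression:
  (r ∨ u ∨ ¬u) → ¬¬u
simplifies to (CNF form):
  u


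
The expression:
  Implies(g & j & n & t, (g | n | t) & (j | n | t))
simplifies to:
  True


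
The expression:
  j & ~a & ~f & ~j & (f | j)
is never true.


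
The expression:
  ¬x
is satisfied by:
  {x: False}


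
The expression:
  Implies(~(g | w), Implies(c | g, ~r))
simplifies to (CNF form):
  g | w | ~c | ~r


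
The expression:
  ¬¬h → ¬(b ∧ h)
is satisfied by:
  {h: False, b: False}
  {b: True, h: False}
  {h: True, b: False}


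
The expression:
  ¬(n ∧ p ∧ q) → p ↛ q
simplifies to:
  p ∧ (n ∨ ¬q)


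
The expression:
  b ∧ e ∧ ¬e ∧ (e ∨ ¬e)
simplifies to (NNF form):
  False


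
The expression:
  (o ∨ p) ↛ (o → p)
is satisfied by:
  {o: True, p: False}


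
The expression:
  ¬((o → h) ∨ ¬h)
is never true.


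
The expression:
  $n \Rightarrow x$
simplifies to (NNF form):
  $x \vee \neg n$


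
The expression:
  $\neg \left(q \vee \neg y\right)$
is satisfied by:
  {y: True, q: False}


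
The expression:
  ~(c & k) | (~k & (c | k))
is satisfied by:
  {k: False, c: False}
  {c: True, k: False}
  {k: True, c: False}


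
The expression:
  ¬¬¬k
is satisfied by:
  {k: False}


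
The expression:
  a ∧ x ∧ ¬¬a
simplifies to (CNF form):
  a ∧ x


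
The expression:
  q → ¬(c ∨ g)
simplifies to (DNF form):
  (¬c ∧ ¬g) ∨ ¬q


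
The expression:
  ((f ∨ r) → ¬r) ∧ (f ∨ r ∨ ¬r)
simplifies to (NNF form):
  ¬r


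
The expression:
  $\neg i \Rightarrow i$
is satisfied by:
  {i: True}


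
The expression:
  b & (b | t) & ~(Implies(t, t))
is never true.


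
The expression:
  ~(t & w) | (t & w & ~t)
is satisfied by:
  {w: False, t: False}
  {t: True, w: False}
  {w: True, t: False}


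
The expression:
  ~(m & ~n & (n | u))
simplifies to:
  n | ~m | ~u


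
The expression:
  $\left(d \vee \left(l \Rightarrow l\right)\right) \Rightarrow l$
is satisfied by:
  {l: True}


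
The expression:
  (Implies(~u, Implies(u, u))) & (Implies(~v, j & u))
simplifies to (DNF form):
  v | (j & u)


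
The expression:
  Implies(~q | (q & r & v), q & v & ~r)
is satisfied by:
  {q: True, v: False, r: False}
  {r: True, q: True, v: False}
  {v: True, q: True, r: False}


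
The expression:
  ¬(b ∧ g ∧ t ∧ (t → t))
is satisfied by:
  {g: False, t: False, b: False}
  {b: True, g: False, t: False}
  {t: True, g: False, b: False}
  {b: True, t: True, g: False}
  {g: True, b: False, t: False}
  {b: True, g: True, t: False}
  {t: True, g: True, b: False}


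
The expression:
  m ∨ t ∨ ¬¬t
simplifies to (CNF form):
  m ∨ t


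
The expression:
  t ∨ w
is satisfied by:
  {t: True, w: True}
  {t: True, w: False}
  {w: True, t: False}


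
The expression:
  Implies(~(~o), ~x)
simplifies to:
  ~o | ~x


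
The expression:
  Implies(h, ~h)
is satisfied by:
  {h: False}


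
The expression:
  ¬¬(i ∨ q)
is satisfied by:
  {i: True, q: True}
  {i: True, q: False}
  {q: True, i: False}


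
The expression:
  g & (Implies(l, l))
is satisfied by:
  {g: True}


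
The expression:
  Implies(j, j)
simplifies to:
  True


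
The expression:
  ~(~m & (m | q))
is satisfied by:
  {m: True, q: False}
  {q: False, m: False}
  {q: True, m: True}


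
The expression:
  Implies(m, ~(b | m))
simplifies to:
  ~m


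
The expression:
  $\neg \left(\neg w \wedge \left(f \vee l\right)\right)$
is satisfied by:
  {w: True, f: False, l: False}
  {w: True, l: True, f: False}
  {w: True, f: True, l: False}
  {w: True, l: True, f: True}
  {l: False, f: False, w: False}


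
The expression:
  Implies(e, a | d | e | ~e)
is always true.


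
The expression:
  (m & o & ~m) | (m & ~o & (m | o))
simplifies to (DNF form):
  m & ~o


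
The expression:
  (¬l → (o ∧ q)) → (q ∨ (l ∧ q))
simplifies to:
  q ∨ ¬l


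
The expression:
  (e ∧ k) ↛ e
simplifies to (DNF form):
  False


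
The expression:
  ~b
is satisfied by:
  {b: False}


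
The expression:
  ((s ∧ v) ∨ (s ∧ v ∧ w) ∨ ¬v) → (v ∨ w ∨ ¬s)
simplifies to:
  v ∨ w ∨ ¬s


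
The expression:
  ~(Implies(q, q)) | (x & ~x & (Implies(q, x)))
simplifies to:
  False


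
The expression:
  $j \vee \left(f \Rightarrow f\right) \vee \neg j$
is always true.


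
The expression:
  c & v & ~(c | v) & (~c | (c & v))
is never true.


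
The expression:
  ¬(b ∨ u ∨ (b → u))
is never true.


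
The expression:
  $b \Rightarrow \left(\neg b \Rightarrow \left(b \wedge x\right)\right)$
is always true.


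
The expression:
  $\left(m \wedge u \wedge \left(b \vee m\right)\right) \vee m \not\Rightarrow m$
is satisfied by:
  {m: True, u: True}


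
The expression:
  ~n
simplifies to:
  ~n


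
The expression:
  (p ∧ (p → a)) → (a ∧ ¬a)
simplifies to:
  ¬a ∨ ¬p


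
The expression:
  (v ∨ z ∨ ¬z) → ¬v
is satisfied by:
  {v: False}


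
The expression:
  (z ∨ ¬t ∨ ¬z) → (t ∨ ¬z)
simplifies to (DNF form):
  t ∨ ¬z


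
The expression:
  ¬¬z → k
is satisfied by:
  {k: True, z: False}
  {z: False, k: False}
  {z: True, k: True}


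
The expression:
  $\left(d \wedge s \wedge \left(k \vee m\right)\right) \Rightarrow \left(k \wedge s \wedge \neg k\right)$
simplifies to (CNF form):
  $\left(\neg d \vee \neg k \vee \neg s\right) \wedge \left(\neg d \vee \neg m \vee \neg s\right)$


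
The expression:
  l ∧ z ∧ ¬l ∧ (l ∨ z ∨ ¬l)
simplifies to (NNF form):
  False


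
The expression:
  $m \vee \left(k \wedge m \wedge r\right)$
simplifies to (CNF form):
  $m$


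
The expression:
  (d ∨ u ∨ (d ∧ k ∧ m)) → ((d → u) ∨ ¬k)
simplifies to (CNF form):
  u ∨ ¬d ∨ ¬k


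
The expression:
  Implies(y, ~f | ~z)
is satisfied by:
  {z: False, y: False, f: False}
  {f: True, z: False, y: False}
  {y: True, z: False, f: False}
  {f: True, y: True, z: False}
  {z: True, f: False, y: False}
  {f: True, z: True, y: False}
  {y: True, z: True, f: False}


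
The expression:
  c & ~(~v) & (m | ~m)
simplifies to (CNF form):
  c & v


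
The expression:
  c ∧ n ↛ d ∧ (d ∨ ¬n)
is never true.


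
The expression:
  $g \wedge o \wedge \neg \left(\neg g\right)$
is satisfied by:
  {g: True, o: True}


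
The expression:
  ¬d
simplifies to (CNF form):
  ¬d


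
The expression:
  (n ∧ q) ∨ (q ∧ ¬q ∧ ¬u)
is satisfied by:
  {q: True, n: True}


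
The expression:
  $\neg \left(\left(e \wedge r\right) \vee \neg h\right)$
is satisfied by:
  {h: True, e: False, r: False}
  {h: True, r: True, e: False}
  {h: True, e: True, r: False}


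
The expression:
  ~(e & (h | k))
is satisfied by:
  {h: False, e: False, k: False}
  {k: True, h: False, e: False}
  {h: True, k: False, e: False}
  {k: True, h: True, e: False}
  {e: True, k: False, h: False}


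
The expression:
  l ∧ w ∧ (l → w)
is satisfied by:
  {w: True, l: True}


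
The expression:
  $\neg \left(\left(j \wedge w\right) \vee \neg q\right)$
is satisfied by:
  {q: True, w: False, j: False}
  {j: True, q: True, w: False}
  {w: True, q: True, j: False}


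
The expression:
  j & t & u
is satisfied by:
  {t: True, j: True, u: True}


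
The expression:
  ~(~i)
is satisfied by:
  {i: True}


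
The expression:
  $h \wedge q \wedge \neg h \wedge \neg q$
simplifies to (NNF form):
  $\text{False}$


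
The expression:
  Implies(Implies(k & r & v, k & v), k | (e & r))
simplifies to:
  k | (e & r)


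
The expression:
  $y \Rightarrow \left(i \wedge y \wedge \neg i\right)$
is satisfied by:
  {y: False}


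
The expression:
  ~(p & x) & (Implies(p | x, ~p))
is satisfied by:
  {p: False}


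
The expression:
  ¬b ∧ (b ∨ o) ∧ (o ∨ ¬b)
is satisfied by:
  {o: True, b: False}


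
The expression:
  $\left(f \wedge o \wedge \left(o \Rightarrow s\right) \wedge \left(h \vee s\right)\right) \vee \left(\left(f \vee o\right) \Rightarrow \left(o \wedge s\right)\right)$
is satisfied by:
  {s: True, o: False, f: False}
  {s: False, o: False, f: False}
  {o: True, s: True, f: False}
  {f: True, o: True, s: True}


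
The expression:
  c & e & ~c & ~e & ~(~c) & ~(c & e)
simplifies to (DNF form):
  False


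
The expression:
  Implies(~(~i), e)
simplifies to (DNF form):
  e | ~i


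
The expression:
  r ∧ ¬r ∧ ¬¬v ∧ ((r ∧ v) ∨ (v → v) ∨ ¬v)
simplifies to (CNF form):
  False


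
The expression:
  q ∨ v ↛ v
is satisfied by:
  {q: True}


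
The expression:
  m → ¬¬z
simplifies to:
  z ∨ ¬m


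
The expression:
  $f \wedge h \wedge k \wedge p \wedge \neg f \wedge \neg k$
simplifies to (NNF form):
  $\text{False}$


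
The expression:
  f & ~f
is never true.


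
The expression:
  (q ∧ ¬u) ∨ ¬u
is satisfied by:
  {u: False}


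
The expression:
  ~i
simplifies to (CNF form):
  ~i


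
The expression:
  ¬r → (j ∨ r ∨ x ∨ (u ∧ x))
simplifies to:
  j ∨ r ∨ x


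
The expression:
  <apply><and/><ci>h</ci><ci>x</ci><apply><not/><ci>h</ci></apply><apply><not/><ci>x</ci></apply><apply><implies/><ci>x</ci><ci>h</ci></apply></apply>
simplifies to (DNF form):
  <false/>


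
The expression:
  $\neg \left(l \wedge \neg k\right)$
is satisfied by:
  {k: True, l: False}
  {l: False, k: False}
  {l: True, k: True}


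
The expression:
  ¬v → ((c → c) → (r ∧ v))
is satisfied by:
  {v: True}


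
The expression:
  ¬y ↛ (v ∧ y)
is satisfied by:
  {y: False}


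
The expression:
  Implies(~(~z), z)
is always true.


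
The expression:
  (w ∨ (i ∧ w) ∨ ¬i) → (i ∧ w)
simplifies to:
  i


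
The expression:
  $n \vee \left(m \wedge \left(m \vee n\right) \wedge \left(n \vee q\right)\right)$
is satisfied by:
  {n: True, m: True, q: True}
  {n: True, m: True, q: False}
  {n: True, q: True, m: False}
  {n: True, q: False, m: False}
  {m: True, q: True, n: False}


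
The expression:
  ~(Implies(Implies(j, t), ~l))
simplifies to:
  l & (t | ~j)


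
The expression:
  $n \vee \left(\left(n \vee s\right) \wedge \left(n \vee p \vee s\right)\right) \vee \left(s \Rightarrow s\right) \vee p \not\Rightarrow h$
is always true.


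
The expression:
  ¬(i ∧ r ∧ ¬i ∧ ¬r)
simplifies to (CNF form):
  True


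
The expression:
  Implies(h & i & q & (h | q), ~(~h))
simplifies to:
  True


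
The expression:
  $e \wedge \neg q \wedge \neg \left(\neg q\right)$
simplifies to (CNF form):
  $\text{False}$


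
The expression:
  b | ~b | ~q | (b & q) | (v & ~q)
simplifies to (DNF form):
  True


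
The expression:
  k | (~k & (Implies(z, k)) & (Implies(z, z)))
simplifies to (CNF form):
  k | ~z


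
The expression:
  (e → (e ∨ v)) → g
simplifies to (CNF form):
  g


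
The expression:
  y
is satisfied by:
  {y: True}


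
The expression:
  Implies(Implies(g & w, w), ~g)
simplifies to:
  ~g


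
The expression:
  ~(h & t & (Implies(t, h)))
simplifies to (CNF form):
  ~h | ~t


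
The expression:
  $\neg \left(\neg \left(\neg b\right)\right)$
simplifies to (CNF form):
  $\neg b$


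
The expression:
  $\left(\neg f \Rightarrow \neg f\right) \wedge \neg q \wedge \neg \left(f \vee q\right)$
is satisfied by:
  {q: False, f: False}


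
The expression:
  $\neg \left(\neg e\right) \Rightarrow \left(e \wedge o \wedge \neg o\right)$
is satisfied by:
  {e: False}


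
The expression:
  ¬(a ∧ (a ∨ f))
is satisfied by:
  {a: False}


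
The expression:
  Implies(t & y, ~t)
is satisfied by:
  {t: False, y: False}
  {y: True, t: False}
  {t: True, y: False}


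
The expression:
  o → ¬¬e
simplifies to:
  e ∨ ¬o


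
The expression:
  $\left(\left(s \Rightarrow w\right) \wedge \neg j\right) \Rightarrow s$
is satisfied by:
  {s: True, j: True}
  {s: True, j: False}
  {j: True, s: False}


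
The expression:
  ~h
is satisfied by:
  {h: False}


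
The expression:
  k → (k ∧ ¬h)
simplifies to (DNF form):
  ¬h ∨ ¬k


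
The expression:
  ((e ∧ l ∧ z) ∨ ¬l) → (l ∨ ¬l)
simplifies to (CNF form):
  True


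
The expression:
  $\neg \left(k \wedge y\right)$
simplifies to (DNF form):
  $\neg k \vee \neg y$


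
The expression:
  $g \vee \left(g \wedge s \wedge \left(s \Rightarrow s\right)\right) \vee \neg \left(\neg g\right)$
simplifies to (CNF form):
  $g$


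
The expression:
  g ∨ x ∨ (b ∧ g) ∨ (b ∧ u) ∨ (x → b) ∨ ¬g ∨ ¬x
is always true.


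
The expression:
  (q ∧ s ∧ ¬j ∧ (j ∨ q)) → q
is always true.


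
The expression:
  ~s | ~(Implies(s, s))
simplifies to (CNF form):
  ~s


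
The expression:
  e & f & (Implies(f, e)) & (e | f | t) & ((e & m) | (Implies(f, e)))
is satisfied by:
  {e: True, f: True}


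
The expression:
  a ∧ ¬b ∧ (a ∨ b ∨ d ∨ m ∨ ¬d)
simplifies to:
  a ∧ ¬b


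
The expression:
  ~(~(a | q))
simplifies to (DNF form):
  a | q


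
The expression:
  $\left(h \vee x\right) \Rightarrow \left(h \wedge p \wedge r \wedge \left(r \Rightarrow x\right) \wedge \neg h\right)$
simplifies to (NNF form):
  $\neg h \wedge \neg x$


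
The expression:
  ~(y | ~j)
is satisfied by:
  {j: True, y: False}


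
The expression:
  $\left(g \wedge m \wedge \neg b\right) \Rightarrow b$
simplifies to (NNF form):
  $b \vee \neg g \vee \neg m$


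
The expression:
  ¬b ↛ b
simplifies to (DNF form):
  True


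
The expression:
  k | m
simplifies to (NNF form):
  k | m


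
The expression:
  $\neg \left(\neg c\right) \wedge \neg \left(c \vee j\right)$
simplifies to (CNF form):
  $\text{False}$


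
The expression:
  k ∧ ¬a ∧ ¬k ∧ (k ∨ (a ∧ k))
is never true.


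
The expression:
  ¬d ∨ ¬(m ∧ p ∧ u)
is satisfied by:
  {u: False, m: False, p: False, d: False}
  {d: True, u: False, m: False, p: False}
  {p: True, u: False, m: False, d: False}
  {d: True, p: True, u: False, m: False}
  {m: True, d: False, u: False, p: False}
  {d: True, m: True, u: False, p: False}
  {p: True, m: True, d: False, u: False}
  {d: True, p: True, m: True, u: False}
  {u: True, p: False, m: False, d: False}
  {d: True, u: True, p: False, m: False}
  {p: True, u: True, d: False, m: False}
  {d: True, p: True, u: True, m: False}
  {m: True, u: True, p: False, d: False}
  {d: True, m: True, u: True, p: False}
  {p: True, m: True, u: True, d: False}


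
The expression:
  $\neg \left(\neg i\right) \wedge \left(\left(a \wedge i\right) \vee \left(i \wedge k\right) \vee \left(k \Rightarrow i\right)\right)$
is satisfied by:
  {i: True}


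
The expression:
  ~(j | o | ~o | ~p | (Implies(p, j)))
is never true.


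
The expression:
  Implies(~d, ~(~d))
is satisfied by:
  {d: True}


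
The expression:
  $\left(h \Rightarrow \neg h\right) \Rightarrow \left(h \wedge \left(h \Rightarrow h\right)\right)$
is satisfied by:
  {h: True}


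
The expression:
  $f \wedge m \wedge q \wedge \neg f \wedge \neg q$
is never true.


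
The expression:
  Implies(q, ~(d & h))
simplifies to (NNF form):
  ~d | ~h | ~q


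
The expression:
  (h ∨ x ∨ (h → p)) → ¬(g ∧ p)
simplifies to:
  ¬g ∨ ¬p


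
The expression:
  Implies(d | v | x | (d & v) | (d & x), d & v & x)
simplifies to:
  (d | ~x) & (v | ~d) & (x | ~v)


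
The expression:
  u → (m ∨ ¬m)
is always true.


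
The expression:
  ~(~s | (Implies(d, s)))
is never true.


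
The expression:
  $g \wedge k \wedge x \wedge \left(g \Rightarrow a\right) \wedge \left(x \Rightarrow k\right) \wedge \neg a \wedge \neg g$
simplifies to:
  $\text{False}$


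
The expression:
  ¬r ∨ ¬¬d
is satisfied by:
  {d: True, r: False}
  {r: False, d: False}
  {r: True, d: True}


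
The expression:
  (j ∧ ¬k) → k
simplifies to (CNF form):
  k ∨ ¬j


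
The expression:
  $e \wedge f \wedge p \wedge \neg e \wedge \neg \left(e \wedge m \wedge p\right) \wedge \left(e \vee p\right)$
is never true.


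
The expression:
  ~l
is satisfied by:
  {l: False}


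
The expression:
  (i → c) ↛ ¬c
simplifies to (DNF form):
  c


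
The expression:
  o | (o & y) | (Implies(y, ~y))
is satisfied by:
  {o: True, y: False}
  {y: False, o: False}
  {y: True, o: True}


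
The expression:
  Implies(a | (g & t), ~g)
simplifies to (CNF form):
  (~a | ~g) & (~g | ~t)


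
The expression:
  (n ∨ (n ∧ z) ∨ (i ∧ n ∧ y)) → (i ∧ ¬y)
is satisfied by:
  {i: True, y: False, n: False}
  {y: False, n: False, i: False}
  {i: True, y: True, n: False}
  {y: True, i: False, n: False}
  {n: True, i: True, y: False}


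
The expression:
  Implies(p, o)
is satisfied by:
  {o: True, p: False}
  {p: False, o: False}
  {p: True, o: True}


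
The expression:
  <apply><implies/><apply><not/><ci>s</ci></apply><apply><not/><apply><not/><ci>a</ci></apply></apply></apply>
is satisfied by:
  {a: True, s: True}
  {a: True, s: False}
  {s: True, a: False}


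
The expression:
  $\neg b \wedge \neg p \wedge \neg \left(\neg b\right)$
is never true.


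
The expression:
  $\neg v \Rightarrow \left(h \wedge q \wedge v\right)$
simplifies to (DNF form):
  $v$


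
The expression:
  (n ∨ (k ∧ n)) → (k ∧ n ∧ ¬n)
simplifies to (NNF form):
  ¬n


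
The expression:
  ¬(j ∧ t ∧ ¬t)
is always true.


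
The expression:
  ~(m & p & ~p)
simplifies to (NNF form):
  True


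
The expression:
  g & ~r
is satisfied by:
  {g: True, r: False}


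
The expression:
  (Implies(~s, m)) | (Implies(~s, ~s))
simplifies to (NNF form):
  True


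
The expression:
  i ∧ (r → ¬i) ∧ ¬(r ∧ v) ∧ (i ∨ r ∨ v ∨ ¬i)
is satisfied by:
  {i: True, r: False}


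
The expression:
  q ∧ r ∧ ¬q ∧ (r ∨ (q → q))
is never true.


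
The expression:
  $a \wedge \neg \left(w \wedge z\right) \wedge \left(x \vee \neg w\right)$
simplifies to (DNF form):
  $\left(a \wedge \neg w\right) \vee \left(a \wedge x \wedge \neg w\right) \vee \left(a \wedge x \wedge \neg z\right) \vee \left(a \wedge \neg w \wedge \neg z\right)$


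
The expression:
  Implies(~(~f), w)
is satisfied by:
  {w: True, f: False}
  {f: False, w: False}
  {f: True, w: True}


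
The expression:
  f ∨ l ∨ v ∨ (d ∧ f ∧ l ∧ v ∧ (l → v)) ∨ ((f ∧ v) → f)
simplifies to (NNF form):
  True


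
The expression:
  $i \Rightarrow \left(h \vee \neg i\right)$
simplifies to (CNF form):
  $h \vee \neg i$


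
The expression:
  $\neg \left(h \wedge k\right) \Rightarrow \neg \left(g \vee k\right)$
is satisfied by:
  {h: True, g: False, k: False}
  {g: False, k: False, h: False}
  {k: True, h: True, g: False}
  {k: True, h: True, g: True}


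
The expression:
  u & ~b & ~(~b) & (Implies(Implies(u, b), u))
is never true.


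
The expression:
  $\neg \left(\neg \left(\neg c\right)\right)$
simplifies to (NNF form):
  $\neg c$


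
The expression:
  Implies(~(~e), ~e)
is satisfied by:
  {e: False}


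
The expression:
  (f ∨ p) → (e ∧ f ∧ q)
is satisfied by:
  {q: True, e: True, f: False, p: False}
  {q: True, e: False, f: False, p: False}
  {e: True, p: False, q: False, f: False}
  {p: False, e: False, q: False, f: False}
  {f: True, q: True, e: True, p: False}
  {f: True, p: True, q: True, e: True}


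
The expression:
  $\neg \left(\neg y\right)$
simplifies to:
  $y$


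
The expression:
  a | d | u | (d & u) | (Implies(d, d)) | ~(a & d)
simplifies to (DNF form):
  True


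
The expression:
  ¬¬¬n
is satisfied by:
  {n: False}


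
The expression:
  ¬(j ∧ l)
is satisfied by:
  {l: False, j: False}
  {j: True, l: False}
  {l: True, j: False}


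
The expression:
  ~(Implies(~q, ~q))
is never true.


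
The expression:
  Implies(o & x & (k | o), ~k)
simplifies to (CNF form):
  ~k | ~o | ~x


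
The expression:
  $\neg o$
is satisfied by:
  {o: False}


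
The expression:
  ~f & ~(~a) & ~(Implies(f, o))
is never true.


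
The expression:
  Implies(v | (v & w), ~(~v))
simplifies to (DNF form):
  True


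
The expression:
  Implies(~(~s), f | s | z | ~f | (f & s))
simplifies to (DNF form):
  True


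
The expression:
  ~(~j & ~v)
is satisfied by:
  {v: True, j: True}
  {v: True, j: False}
  {j: True, v: False}


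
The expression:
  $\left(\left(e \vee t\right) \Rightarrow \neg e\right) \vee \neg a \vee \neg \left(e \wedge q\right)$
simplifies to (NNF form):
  $\neg a \vee \neg e \vee \neg q$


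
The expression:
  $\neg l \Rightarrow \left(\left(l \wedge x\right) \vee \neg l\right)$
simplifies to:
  $\text{True}$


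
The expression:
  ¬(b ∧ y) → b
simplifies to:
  b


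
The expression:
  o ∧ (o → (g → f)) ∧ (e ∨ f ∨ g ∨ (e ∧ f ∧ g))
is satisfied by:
  {f: True, e: True, o: True, g: False}
  {f: True, o: True, e: False, g: False}
  {g: True, f: True, e: True, o: True}
  {g: True, f: True, o: True, e: False}
  {e: True, o: True, g: False, f: False}


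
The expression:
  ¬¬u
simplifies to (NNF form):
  u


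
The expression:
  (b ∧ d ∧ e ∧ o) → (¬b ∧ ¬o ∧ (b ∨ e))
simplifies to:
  ¬b ∨ ¬d ∨ ¬e ∨ ¬o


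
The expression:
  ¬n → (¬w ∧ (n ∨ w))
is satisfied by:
  {n: True}


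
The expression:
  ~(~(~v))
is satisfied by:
  {v: False}


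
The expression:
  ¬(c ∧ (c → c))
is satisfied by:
  {c: False}


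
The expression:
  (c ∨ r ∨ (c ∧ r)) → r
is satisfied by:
  {r: True, c: False}
  {c: False, r: False}
  {c: True, r: True}


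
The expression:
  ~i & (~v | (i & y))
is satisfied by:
  {v: False, i: False}


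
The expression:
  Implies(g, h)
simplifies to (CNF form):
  h | ~g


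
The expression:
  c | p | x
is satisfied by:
  {x: True, c: True, p: True}
  {x: True, c: True, p: False}
  {x: True, p: True, c: False}
  {x: True, p: False, c: False}
  {c: True, p: True, x: False}
  {c: True, p: False, x: False}
  {p: True, c: False, x: False}


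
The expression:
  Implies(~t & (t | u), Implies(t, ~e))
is always true.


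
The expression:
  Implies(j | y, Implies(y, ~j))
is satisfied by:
  {y: False, j: False}
  {j: True, y: False}
  {y: True, j: False}


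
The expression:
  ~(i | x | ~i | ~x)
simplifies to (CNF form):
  False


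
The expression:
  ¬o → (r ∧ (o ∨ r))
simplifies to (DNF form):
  o ∨ r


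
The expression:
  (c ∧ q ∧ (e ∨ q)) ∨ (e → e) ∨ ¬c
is always true.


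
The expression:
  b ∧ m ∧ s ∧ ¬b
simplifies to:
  False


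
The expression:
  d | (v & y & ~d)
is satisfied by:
  {y: True, d: True, v: True}
  {y: True, d: True, v: False}
  {d: True, v: True, y: False}
  {d: True, v: False, y: False}
  {y: True, v: True, d: False}


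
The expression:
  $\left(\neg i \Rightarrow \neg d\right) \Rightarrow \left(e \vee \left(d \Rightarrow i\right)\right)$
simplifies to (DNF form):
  $\text{True}$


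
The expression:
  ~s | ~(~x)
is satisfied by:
  {x: True, s: False}
  {s: False, x: False}
  {s: True, x: True}


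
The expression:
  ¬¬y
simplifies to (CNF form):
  y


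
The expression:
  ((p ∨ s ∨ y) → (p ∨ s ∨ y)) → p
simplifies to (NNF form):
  p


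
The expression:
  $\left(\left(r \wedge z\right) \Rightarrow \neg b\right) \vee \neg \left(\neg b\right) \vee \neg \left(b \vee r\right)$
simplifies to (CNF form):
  $\text{True}$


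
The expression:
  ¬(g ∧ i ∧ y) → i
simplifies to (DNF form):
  i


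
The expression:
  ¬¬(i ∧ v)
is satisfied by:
  {i: True, v: True}


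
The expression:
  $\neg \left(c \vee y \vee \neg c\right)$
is never true.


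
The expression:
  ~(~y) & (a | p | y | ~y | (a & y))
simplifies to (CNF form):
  y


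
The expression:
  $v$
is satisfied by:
  {v: True}


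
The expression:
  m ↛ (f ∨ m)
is never true.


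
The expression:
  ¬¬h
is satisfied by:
  {h: True}


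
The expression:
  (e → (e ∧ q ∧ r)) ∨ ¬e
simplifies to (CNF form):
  (q ∨ ¬e) ∧ (r ∨ ¬e)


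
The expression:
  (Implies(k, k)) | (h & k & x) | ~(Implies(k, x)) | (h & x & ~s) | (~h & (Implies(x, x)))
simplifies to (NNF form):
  True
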